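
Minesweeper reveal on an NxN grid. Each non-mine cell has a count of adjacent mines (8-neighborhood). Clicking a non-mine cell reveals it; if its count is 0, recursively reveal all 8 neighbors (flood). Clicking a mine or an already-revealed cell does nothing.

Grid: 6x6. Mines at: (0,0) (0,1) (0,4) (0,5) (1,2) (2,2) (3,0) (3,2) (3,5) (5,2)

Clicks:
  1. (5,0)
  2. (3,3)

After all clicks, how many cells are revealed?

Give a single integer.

Answer: 5

Derivation:
Click 1 (5,0) count=0: revealed 4 new [(4,0) (4,1) (5,0) (5,1)] -> total=4
Click 2 (3,3) count=2: revealed 1 new [(3,3)] -> total=5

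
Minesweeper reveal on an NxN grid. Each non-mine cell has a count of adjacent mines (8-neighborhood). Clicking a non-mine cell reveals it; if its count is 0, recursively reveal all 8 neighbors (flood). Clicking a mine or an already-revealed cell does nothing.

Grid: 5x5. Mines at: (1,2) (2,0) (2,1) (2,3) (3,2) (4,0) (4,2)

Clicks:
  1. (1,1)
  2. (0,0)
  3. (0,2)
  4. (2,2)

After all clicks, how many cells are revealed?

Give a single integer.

Answer: 6

Derivation:
Click 1 (1,1) count=3: revealed 1 new [(1,1)] -> total=1
Click 2 (0,0) count=0: revealed 3 new [(0,0) (0,1) (1,0)] -> total=4
Click 3 (0,2) count=1: revealed 1 new [(0,2)] -> total=5
Click 4 (2,2) count=4: revealed 1 new [(2,2)] -> total=6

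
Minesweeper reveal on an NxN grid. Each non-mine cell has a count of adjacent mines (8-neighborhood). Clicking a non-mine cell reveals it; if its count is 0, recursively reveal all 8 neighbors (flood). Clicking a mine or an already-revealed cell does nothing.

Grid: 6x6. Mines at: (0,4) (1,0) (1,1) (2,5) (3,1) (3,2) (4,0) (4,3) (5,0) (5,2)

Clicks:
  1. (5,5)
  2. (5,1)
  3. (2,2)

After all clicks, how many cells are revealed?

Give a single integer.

Answer: 8

Derivation:
Click 1 (5,5) count=0: revealed 6 new [(3,4) (3,5) (4,4) (4,5) (5,4) (5,5)] -> total=6
Click 2 (5,1) count=3: revealed 1 new [(5,1)] -> total=7
Click 3 (2,2) count=3: revealed 1 new [(2,2)] -> total=8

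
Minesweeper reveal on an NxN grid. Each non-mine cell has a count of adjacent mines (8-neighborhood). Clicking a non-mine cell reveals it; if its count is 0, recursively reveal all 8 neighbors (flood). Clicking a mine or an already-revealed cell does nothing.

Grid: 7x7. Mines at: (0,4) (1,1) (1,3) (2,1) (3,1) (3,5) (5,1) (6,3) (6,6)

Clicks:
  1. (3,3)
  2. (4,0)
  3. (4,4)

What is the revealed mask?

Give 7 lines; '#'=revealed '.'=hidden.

Click 1 (3,3) count=0: revealed 12 new [(2,2) (2,3) (2,4) (3,2) (3,3) (3,4) (4,2) (4,3) (4,4) (5,2) (5,3) (5,4)] -> total=12
Click 2 (4,0) count=2: revealed 1 new [(4,0)] -> total=13
Click 3 (4,4) count=1: revealed 0 new [(none)] -> total=13

Answer: .......
.......
..###..
..###..
#.###..
..###..
.......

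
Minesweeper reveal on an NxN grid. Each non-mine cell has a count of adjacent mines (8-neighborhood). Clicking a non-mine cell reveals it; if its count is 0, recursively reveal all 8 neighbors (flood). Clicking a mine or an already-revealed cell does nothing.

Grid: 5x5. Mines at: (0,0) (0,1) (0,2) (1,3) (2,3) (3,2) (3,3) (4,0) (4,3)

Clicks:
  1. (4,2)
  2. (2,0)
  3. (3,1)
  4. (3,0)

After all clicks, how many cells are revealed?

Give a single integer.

Answer: 7

Derivation:
Click 1 (4,2) count=3: revealed 1 new [(4,2)] -> total=1
Click 2 (2,0) count=0: revealed 6 new [(1,0) (1,1) (2,0) (2,1) (3,0) (3,1)] -> total=7
Click 3 (3,1) count=2: revealed 0 new [(none)] -> total=7
Click 4 (3,0) count=1: revealed 0 new [(none)] -> total=7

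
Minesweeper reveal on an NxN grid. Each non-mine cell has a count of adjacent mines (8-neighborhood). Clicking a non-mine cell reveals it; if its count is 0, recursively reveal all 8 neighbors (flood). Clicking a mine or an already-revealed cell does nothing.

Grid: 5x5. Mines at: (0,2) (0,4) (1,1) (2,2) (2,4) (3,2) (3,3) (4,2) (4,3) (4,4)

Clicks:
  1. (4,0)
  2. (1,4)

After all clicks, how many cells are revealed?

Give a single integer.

Click 1 (4,0) count=0: revealed 6 new [(2,0) (2,1) (3,0) (3,1) (4,0) (4,1)] -> total=6
Click 2 (1,4) count=2: revealed 1 new [(1,4)] -> total=7

Answer: 7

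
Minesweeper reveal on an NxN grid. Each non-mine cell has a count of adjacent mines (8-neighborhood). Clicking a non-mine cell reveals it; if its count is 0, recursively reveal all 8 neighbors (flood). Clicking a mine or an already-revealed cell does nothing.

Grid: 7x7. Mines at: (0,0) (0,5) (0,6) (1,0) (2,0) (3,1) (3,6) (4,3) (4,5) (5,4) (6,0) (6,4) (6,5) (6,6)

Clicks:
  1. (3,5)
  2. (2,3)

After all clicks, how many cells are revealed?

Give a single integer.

Click 1 (3,5) count=2: revealed 1 new [(3,5)] -> total=1
Click 2 (2,3) count=0: revealed 17 new [(0,1) (0,2) (0,3) (0,4) (1,1) (1,2) (1,3) (1,4) (1,5) (2,1) (2,2) (2,3) (2,4) (2,5) (3,2) (3,3) (3,4)] -> total=18

Answer: 18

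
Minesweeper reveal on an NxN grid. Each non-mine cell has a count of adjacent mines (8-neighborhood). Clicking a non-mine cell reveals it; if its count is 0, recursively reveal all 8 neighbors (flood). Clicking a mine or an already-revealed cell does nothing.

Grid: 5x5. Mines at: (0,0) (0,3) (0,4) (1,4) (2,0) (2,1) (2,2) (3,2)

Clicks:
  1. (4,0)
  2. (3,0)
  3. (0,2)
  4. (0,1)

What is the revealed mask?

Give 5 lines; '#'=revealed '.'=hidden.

Answer: .##..
.....
.....
##...
##...

Derivation:
Click 1 (4,0) count=0: revealed 4 new [(3,0) (3,1) (4,0) (4,1)] -> total=4
Click 2 (3,0) count=2: revealed 0 new [(none)] -> total=4
Click 3 (0,2) count=1: revealed 1 new [(0,2)] -> total=5
Click 4 (0,1) count=1: revealed 1 new [(0,1)] -> total=6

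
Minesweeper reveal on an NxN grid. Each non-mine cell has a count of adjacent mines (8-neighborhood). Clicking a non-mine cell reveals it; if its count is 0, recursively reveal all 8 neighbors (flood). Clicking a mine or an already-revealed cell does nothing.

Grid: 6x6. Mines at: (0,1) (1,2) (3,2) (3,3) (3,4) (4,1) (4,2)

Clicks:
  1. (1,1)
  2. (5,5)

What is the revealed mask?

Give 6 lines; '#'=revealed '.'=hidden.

Click 1 (1,1) count=2: revealed 1 new [(1,1)] -> total=1
Click 2 (5,5) count=0: revealed 6 new [(4,3) (4,4) (4,5) (5,3) (5,4) (5,5)] -> total=7

Answer: ......
.#....
......
......
...###
...###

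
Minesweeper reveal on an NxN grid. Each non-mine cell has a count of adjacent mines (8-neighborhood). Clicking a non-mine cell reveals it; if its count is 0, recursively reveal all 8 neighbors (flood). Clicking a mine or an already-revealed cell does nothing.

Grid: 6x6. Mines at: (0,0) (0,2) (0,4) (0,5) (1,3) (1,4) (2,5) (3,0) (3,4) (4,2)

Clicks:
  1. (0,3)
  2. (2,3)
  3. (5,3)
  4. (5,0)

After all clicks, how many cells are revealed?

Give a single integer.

Click 1 (0,3) count=4: revealed 1 new [(0,3)] -> total=1
Click 2 (2,3) count=3: revealed 1 new [(2,3)] -> total=2
Click 3 (5,3) count=1: revealed 1 new [(5,3)] -> total=3
Click 4 (5,0) count=0: revealed 4 new [(4,0) (4,1) (5,0) (5,1)] -> total=7

Answer: 7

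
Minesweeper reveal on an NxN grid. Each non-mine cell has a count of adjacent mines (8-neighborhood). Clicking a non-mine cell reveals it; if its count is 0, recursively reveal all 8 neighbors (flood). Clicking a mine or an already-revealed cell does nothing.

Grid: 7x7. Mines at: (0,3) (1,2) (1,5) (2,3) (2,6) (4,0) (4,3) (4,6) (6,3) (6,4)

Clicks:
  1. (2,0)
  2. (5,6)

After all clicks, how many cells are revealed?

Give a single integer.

Click 1 (2,0) count=0: revealed 8 new [(0,0) (0,1) (1,0) (1,1) (2,0) (2,1) (3,0) (3,1)] -> total=8
Click 2 (5,6) count=1: revealed 1 new [(5,6)] -> total=9

Answer: 9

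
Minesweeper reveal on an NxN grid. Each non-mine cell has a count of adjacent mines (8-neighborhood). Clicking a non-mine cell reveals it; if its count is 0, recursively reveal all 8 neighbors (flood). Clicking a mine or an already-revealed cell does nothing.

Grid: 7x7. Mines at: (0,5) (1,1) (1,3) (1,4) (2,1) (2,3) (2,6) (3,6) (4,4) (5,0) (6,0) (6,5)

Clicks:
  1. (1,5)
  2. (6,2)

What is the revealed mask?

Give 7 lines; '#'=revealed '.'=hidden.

Answer: .......
.....#.
.......
.###...
.###...
.####..
.####..

Derivation:
Click 1 (1,5) count=3: revealed 1 new [(1,5)] -> total=1
Click 2 (6,2) count=0: revealed 14 new [(3,1) (3,2) (3,3) (4,1) (4,2) (4,3) (5,1) (5,2) (5,3) (5,4) (6,1) (6,2) (6,3) (6,4)] -> total=15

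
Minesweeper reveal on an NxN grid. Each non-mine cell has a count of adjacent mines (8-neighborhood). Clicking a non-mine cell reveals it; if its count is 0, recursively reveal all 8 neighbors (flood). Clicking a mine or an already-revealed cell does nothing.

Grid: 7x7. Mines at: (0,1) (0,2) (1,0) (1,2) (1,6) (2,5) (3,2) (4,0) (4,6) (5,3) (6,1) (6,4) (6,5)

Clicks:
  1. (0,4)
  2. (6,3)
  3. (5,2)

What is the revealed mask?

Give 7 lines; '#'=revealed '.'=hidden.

Answer: ...###.
...###.
.......
.......
.......
..#....
...#...

Derivation:
Click 1 (0,4) count=0: revealed 6 new [(0,3) (0,4) (0,5) (1,3) (1,4) (1,5)] -> total=6
Click 2 (6,3) count=2: revealed 1 new [(6,3)] -> total=7
Click 3 (5,2) count=2: revealed 1 new [(5,2)] -> total=8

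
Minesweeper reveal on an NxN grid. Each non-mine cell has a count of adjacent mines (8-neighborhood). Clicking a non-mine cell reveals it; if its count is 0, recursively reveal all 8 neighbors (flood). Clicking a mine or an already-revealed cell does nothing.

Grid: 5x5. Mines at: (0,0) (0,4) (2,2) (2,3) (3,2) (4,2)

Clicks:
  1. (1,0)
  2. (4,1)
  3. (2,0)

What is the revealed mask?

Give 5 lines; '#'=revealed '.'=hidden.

Answer: .....
##...
##...
##...
##...

Derivation:
Click 1 (1,0) count=1: revealed 1 new [(1,0)] -> total=1
Click 2 (4,1) count=2: revealed 1 new [(4,1)] -> total=2
Click 3 (2,0) count=0: revealed 6 new [(1,1) (2,0) (2,1) (3,0) (3,1) (4,0)] -> total=8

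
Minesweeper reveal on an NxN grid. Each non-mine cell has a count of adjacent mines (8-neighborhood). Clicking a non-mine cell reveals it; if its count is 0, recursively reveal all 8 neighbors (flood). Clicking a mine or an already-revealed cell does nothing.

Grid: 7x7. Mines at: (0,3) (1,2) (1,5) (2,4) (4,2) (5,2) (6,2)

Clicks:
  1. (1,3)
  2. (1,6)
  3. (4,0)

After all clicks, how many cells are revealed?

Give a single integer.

Click 1 (1,3) count=3: revealed 1 new [(1,3)] -> total=1
Click 2 (1,6) count=1: revealed 1 new [(1,6)] -> total=2
Click 3 (4,0) count=0: revealed 14 new [(0,0) (0,1) (1,0) (1,1) (2,0) (2,1) (3,0) (3,1) (4,0) (4,1) (5,0) (5,1) (6,0) (6,1)] -> total=16

Answer: 16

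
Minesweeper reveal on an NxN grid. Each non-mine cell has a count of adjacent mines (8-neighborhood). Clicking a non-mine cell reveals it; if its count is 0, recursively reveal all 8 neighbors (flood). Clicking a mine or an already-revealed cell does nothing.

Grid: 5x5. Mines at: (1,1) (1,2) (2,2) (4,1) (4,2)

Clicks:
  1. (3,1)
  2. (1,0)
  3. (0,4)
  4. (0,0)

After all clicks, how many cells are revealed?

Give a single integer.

Answer: 13

Derivation:
Click 1 (3,1) count=3: revealed 1 new [(3,1)] -> total=1
Click 2 (1,0) count=1: revealed 1 new [(1,0)] -> total=2
Click 3 (0,4) count=0: revealed 10 new [(0,3) (0,4) (1,3) (1,4) (2,3) (2,4) (3,3) (3,4) (4,3) (4,4)] -> total=12
Click 4 (0,0) count=1: revealed 1 new [(0,0)] -> total=13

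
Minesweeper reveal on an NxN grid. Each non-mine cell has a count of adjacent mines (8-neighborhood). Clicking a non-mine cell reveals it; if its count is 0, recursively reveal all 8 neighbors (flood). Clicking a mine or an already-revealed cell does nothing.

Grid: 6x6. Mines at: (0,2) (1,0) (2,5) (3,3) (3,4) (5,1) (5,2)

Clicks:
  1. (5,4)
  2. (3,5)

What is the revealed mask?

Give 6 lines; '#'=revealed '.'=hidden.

Answer: ......
......
......
.....#
...###
...###

Derivation:
Click 1 (5,4) count=0: revealed 6 new [(4,3) (4,4) (4,5) (5,3) (5,4) (5,5)] -> total=6
Click 2 (3,5) count=2: revealed 1 new [(3,5)] -> total=7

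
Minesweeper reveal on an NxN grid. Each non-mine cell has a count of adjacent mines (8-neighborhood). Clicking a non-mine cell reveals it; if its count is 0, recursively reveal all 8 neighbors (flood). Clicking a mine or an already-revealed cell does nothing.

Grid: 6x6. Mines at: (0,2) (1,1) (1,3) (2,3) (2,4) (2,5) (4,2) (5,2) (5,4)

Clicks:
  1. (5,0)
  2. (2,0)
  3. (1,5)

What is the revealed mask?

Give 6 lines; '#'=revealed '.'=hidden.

Click 1 (5,0) count=0: revealed 8 new [(2,0) (2,1) (3,0) (3,1) (4,0) (4,1) (5,0) (5,1)] -> total=8
Click 2 (2,0) count=1: revealed 0 new [(none)] -> total=8
Click 3 (1,5) count=2: revealed 1 new [(1,5)] -> total=9

Answer: ......
.....#
##....
##....
##....
##....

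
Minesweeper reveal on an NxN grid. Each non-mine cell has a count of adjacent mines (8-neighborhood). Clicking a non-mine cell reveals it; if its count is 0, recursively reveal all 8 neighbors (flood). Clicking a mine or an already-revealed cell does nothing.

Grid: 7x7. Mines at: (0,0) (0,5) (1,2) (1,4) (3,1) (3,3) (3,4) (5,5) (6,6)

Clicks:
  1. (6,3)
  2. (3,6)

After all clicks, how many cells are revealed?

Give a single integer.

Answer: 23

Derivation:
Click 1 (6,3) count=0: revealed 15 new [(4,0) (4,1) (4,2) (4,3) (4,4) (5,0) (5,1) (5,2) (5,3) (5,4) (6,0) (6,1) (6,2) (6,3) (6,4)] -> total=15
Click 2 (3,6) count=0: revealed 8 new [(1,5) (1,6) (2,5) (2,6) (3,5) (3,6) (4,5) (4,6)] -> total=23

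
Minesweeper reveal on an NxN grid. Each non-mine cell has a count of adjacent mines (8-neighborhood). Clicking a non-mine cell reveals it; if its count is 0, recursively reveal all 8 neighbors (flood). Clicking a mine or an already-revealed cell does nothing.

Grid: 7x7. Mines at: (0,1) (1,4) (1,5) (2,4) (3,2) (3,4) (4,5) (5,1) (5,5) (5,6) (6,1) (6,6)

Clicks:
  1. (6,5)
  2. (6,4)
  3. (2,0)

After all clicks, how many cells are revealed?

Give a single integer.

Click 1 (6,5) count=3: revealed 1 new [(6,5)] -> total=1
Click 2 (6,4) count=1: revealed 1 new [(6,4)] -> total=2
Click 3 (2,0) count=0: revealed 8 new [(1,0) (1,1) (2,0) (2,1) (3,0) (3,1) (4,0) (4,1)] -> total=10

Answer: 10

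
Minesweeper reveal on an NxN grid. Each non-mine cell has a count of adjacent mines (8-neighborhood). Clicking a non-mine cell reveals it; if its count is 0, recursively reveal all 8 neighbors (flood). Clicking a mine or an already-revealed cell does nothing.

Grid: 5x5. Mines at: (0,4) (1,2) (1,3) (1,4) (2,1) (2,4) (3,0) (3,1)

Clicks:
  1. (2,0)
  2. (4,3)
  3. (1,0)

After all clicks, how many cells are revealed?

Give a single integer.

Click 1 (2,0) count=3: revealed 1 new [(2,0)] -> total=1
Click 2 (4,3) count=0: revealed 6 new [(3,2) (3,3) (3,4) (4,2) (4,3) (4,4)] -> total=7
Click 3 (1,0) count=1: revealed 1 new [(1,0)] -> total=8

Answer: 8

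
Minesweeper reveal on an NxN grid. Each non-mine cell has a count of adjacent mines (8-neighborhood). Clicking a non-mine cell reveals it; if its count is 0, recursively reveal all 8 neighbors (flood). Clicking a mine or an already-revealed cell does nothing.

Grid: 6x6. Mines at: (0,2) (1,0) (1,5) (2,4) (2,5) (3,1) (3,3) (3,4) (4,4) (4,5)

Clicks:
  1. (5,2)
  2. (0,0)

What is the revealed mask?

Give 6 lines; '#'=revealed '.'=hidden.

Click 1 (5,2) count=0: revealed 8 new [(4,0) (4,1) (4,2) (4,3) (5,0) (5,1) (5,2) (5,3)] -> total=8
Click 2 (0,0) count=1: revealed 1 new [(0,0)] -> total=9

Answer: #.....
......
......
......
####..
####..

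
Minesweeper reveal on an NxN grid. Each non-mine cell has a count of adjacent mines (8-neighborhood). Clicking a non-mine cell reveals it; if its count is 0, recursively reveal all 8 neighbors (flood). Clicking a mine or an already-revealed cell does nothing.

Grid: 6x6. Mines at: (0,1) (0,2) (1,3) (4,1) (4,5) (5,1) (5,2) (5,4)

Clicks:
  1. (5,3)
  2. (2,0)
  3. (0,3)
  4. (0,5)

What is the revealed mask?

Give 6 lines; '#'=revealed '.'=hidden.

Answer: ...###
###.##
###.##
###.##
......
...#..

Derivation:
Click 1 (5,3) count=2: revealed 1 new [(5,3)] -> total=1
Click 2 (2,0) count=0: revealed 9 new [(1,0) (1,1) (1,2) (2,0) (2,1) (2,2) (3,0) (3,1) (3,2)] -> total=10
Click 3 (0,3) count=2: revealed 1 new [(0,3)] -> total=11
Click 4 (0,5) count=0: revealed 8 new [(0,4) (0,5) (1,4) (1,5) (2,4) (2,5) (3,4) (3,5)] -> total=19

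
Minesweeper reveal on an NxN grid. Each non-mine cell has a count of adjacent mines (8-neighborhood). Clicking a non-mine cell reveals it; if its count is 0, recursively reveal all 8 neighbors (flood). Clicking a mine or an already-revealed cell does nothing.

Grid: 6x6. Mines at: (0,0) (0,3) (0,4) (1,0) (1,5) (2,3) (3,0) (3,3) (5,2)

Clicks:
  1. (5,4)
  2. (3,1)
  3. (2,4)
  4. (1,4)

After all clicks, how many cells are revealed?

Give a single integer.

Answer: 12

Derivation:
Click 1 (5,4) count=0: revealed 10 new [(2,4) (2,5) (3,4) (3,5) (4,3) (4,4) (4,5) (5,3) (5,4) (5,5)] -> total=10
Click 2 (3,1) count=1: revealed 1 new [(3,1)] -> total=11
Click 3 (2,4) count=3: revealed 0 new [(none)] -> total=11
Click 4 (1,4) count=4: revealed 1 new [(1,4)] -> total=12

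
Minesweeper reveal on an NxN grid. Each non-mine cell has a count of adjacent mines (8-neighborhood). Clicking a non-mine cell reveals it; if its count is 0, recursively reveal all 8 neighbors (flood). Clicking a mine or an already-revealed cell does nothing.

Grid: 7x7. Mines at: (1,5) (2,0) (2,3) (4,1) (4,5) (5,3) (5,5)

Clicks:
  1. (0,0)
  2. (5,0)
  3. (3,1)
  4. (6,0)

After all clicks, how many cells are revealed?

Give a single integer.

Click 1 (0,0) count=0: revealed 10 new [(0,0) (0,1) (0,2) (0,3) (0,4) (1,0) (1,1) (1,2) (1,3) (1,4)] -> total=10
Click 2 (5,0) count=1: revealed 1 new [(5,0)] -> total=11
Click 3 (3,1) count=2: revealed 1 new [(3,1)] -> total=12
Click 4 (6,0) count=0: revealed 5 new [(5,1) (5,2) (6,0) (6,1) (6,2)] -> total=17

Answer: 17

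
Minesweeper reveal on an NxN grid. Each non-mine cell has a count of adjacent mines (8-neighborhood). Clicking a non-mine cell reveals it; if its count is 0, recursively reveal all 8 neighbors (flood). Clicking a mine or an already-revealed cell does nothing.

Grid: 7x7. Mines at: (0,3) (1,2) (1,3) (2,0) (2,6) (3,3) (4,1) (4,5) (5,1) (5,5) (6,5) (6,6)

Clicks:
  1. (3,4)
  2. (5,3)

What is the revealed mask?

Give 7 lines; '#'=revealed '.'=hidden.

Click 1 (3,4) count=2: revealed 1 new [(3,4)] -> total=1
Click 2 (5,3) count=0: revealed 9 new [(4,2) (4,3) (4,4) (5,2) (5,3) (5,4) (6,2) (6,3) (6,4)] -> total=10

Answer: .......
.......
.......
....#..
..###..
..###..
..###..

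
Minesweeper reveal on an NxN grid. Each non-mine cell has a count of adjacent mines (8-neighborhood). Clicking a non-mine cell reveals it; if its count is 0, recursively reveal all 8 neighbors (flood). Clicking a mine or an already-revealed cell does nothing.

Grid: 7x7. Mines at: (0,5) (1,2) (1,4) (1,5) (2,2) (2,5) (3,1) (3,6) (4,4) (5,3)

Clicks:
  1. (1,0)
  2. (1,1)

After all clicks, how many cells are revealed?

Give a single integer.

Answer: 6

Derivation:
Click 1 (1,0) count=0: revealed 6 new [(0,0) (0,1) (1,0) (1,1) (2,0) (2,1)] -> total=6
Click 2 (1,1) count=2: revealed 0 new [(none)] -> total=6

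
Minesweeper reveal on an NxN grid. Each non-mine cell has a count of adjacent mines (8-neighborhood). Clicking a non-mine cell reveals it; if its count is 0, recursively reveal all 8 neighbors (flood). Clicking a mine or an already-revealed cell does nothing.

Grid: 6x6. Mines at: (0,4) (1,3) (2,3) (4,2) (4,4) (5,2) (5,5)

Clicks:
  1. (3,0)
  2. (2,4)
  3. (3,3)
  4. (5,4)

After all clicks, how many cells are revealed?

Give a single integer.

Answer: 19

Derivation:
Click 1 (3,0) count=0: revealed 16 new [(0,0) (0,1) (0,2) (1,0) (1,1) (1,2) (2,0) (2,1) (2,2) (3,0) (3,1) (3,2) (4,0) (4,1) (5,0) (5,1)] -> total=16
Click 2 (2,4) count=2: revealed 1 new [(2,4)] -> total=17
Click 3 (3,3) count=3: revealed 1 new [(3,3)] -> total=18
Click 4 (5,4) count=2: revealed 1 new [(5,4)] -> total=19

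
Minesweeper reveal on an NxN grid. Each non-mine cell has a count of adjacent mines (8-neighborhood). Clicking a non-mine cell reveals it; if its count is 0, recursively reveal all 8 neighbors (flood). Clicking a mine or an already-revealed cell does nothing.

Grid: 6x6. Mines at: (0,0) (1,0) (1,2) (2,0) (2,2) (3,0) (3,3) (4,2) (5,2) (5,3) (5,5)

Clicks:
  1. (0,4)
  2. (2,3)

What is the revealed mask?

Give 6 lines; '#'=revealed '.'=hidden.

Click 1 (0,4) count=0: revealed 13 new [(0,3) (0,4) (0,5) (1,3) (1,4) (1,5) (2,3) (2,4) (2,5) (3,4) (3,5) (4,4) (4,5)] -> total=13
Click 2 (2,3) count=3: revealed 0 new [(none)] -> total=13

Answer: ...###
...###
...###
....##
....##
......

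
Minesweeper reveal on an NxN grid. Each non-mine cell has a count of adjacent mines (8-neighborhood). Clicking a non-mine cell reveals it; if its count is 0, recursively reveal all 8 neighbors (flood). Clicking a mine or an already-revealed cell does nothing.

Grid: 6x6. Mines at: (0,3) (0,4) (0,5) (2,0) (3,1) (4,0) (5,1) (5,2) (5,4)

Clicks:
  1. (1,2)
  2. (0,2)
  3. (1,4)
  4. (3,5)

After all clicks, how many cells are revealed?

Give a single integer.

Click 1 (1,2) count=1: revealed 1 new [(1,2)] -> total=1
Click 2 (0,2) count=1: revealed 1 new [(0,2)] -> total=2
Click 3 (1,4) count=3: revealed 1 new [(1,4)] -> total=3
Click 4 (3,5) count=0: revealed 14 new [(1,3) (1,5) (2,2) (2,3) (2,4) (2,5) (3,2) (3,3) (3,4) (3,5) (4,2) (4,3) (4,4) (4,5)] -> total=17

Answer: 17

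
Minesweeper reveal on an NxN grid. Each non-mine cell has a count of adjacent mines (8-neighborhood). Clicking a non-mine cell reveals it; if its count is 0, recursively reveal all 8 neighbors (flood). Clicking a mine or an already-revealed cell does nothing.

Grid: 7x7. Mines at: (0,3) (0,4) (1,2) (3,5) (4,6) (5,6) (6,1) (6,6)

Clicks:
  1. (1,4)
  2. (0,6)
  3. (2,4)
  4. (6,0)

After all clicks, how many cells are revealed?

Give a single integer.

Answer: 9

Derivation:
Click 1 (1,4) count=2: revealed 1 new [(1,4)] -> total=1
Click 2 (0,6) count=0: revealed 6 new [(0,5) (0,6) (1,5) (1,6) (2,5) (2,6)] -> total=7
Click 3 (2,4) count=1: revealed 1 new [(2,4)] -> total=8
Click 4 (6,0) count=1: revealed 1 new [(6,0)] -> total=9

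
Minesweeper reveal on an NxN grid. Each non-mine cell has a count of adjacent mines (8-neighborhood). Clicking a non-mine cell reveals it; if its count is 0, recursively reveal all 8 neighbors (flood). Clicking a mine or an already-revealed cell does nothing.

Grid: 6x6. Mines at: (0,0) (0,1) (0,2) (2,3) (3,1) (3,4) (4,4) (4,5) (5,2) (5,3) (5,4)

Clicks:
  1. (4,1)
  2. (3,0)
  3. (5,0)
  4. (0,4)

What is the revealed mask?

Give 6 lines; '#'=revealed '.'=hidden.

Click 1 (4,1) count=2: revealed 1 new [(4,1)] -> total=1
Click 2 (3,0) count=1: revealed 1 new [(3,0)] -> total=2
Click 3 (5,0) count=0: revealed 3 new [(4,0) (5,0) (5,1)] -> total=5
Click 4 (0,4) count=0: revealed 8 new [(0,3) (0,4) (0,5) (1,3) (1,4) (1,5) (2,4) (2,5)] -> total=13

Answer: ...###
...###
....##
#.....
##....
##....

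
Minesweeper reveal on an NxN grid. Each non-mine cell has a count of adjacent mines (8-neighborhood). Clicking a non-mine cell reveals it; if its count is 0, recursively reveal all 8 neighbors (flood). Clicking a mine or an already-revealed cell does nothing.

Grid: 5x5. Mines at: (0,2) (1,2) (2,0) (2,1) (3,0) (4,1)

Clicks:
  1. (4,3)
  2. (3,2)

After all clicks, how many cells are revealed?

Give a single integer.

Click 1 (4,3) count=0: revealed 13 new [(0,3) (0,4) (1,3) (1,4) (2,2) (2,3) (2,4) (3,2) (3,3) (3,4) (4,2) (4,3) (4,4)] -> total=13
Click 2 (3,2) count=2: revealed 0 new [(none)] -> total=13

Answer: 13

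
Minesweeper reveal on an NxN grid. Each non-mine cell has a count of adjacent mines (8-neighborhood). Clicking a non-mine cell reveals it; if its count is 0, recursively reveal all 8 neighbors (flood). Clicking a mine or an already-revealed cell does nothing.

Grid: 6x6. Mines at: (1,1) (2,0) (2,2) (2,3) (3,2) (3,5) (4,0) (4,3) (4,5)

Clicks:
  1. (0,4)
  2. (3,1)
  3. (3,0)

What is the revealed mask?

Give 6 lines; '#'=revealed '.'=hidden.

Answer: ..####
..####
....##
##....
......
......

Derivation:
Click 1 (0,4) count=0: revealed 10 new [(0,2) (0,3) (0,4) (0,5) (1,2) (1,3) (1,4) (1,5) (2,4) (2,5)] -> total=10
Click 2 (3,1) count=4: revealed 1 new [(3,1)] -> total=11
Click 3 (3,0) count=2: revealed 1 new [(3,0)] -> total=12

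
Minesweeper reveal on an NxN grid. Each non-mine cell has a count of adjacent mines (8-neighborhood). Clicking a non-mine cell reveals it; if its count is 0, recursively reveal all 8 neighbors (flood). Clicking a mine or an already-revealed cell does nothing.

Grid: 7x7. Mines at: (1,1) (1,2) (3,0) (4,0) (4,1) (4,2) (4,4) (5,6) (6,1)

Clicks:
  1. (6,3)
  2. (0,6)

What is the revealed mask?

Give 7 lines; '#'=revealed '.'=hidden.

Answer: ...####
...####
...####
...####
.....##
..####.
..####.

Derivation:
Click 1 (6,3) count=0: revealed 8 new [(5,2) (5,3) (5,4) (5,5) (6,2) (6,3) (6,4) (6,5)] -> total=8
Click 2 (0,6) count=0: revealed 18 new [(0,3) (0,4) (0,5) (0,6) (1,3) (1,4) (1,5) (1,6) (2,3) (2,4) (2,5) (2,6) (3,3) (3,4) (3,5) (3,6) (4,5) (4,6)] -> total=26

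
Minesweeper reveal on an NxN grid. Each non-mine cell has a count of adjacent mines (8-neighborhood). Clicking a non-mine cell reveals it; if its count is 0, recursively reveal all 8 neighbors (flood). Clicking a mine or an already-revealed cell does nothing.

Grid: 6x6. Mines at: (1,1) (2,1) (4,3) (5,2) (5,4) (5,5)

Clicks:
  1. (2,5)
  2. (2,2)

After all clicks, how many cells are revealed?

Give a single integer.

Answer: 18

Derivation:
Click 1 (2,5) count=0: revealed 18 new [(0,2) (0,3) (0,4) (0,5) (1,2) (1,3) (1,4) (1,5) (2,2) (2,3) (2,4) (2,5) (3,2) (3,3) (3,4) (3,5) (4,4) (4,5)] -> total=18
Click 2 (2,2) count=2: revealed 0 new [(none)] -> total=18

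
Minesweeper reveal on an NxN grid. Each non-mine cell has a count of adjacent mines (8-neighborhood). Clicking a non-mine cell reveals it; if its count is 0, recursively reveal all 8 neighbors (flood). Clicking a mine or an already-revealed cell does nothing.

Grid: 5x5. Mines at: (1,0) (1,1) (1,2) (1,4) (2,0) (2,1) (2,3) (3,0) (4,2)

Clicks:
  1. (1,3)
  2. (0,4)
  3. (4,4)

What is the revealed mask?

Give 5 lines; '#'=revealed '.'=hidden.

Answer: ....#
...#.
.....
...##
...##

Derivation:
Click 1 (1,3) count=3: revealed 1 new [(1,3)] -> total=1
Click 2 (0,4) count=1: revealed 1 new [(0,4)] -> total=2
Click 3 (4,4) count=0: revealed 4 new [(3,3) (3,4) (4,3) (4,4)] -> total=6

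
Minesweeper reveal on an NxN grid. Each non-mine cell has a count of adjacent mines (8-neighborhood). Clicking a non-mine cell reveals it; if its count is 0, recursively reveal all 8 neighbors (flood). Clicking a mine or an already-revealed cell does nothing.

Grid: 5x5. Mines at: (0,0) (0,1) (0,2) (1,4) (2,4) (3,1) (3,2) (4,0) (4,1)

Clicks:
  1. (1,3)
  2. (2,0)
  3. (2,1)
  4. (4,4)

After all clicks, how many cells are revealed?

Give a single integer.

Answer: 7

Derivation:
Click 1 (1,3) count=3: revealed 1 new [(1,3)] -> total=1
Click 2 (2,0) count=1: revealed 1 new [(2,0)] -> total=2
Click 3 (2,1) count=2: revealed 1 new [(2,1)] -> total=3
Click 4 (4,4) count=0: revealed 4 new [(3,3) (3,4) (4,3) (4,4)] -> total=7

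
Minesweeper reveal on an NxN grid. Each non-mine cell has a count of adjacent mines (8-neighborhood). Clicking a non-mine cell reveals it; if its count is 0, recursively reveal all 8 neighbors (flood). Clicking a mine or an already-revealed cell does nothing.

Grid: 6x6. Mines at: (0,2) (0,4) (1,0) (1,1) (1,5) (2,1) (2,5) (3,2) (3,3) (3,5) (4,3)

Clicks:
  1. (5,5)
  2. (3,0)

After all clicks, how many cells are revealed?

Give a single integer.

Click 1 (5,5) count=0: revealed 4 new [(4,4) (4,5) (5,4) (5,5)] -> total=4
Click 2 (3,0) count=1: revealed 1 new [(3,0)] -> total=5

Answer: 5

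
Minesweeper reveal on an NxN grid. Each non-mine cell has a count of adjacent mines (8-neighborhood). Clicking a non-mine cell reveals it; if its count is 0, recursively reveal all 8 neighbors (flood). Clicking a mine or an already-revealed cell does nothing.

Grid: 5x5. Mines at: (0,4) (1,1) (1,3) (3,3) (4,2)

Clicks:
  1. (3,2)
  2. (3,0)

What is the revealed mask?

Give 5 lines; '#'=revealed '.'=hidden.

Answer: .....
.....
##...
###..
##...

Derivation:
Click 1 (3,2) count=2: revealed 1 new [(3,2)] -> total=1
Click 2 (3,0) count=0: revealed 6 new [(2,0) (2,1) (3,0) (3,1) (4,0) (4,1)] -> total=7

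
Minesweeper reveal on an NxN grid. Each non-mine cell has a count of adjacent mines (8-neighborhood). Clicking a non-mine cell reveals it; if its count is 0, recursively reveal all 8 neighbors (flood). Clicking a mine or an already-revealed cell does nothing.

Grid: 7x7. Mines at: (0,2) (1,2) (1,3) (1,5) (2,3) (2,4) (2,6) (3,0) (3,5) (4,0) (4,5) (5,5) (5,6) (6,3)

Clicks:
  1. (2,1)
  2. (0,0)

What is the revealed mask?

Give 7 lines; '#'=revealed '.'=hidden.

Click 1 (2,1) count=2: revealed 1 new [(2,1)] -> total=1
Click 2 (0,0) count=0: revealed 5 new [(0,0) (0,1) (1,0) (1,1) (2,0)] -> total=6

Answer: ##.....
##.....
##.....
.......
.......
.......
.......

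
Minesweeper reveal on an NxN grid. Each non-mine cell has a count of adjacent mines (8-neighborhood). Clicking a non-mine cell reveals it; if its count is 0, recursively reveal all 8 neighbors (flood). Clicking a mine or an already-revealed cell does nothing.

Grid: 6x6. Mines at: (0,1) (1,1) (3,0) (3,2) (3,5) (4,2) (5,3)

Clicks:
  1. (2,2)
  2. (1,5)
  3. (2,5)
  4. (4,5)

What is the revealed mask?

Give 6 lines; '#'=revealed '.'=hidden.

Answer: ..####
..####
..####
......
.....#
......

Derivation:
Click 1 (2,2) count=2: revealed 1 new [(2,2)] -> total=1
Click 2 (1,5) count=0: revealed 11 new [(0,2) (0,3) (0,4) (0,5) (1,2) (1,3) (1,4) (1,5) (2,3) (2,4) (2,5)] -> total=12
Click 3 (2,5) count=1: revealed 0 new [(none)] -> total=12
Click 4 (4,5) count=1: revealed 1 new [(4,5)] -> total=13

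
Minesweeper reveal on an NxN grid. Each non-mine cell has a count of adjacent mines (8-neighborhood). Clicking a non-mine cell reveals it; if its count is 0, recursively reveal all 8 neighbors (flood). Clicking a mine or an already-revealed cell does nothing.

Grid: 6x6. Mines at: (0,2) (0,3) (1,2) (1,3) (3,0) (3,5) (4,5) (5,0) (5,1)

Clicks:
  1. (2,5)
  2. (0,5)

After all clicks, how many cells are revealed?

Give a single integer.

Answer: 6

Derivation:
Click 1 (2,5) count=1: revealed 1 new [(2,5)] -> total=1
Click 2 (0,5) count=0: revealed 5 new [(0,4) (0,5) (1,4) (1,5) (2,4)] -> total=6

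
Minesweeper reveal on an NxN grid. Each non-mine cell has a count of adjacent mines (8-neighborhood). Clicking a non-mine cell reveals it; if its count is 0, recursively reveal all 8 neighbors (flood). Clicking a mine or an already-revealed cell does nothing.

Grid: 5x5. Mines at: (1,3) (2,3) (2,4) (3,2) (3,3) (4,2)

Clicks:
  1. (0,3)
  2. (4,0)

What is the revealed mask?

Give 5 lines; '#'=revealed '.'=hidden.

Click 1 (0,3) count=1: revealed 1 new [(0,3)] -> total=1
Click 2 (4,0) count=0: revealed 13 new [(0,0) (0,1) (0,2) (1,0) (1,1) (1,2) (2,0) (2,1) (2,2) (3,0) (3,1) (4,0) (4,1)] -> total=14

Answer: ####.
###..
###..
##...
##...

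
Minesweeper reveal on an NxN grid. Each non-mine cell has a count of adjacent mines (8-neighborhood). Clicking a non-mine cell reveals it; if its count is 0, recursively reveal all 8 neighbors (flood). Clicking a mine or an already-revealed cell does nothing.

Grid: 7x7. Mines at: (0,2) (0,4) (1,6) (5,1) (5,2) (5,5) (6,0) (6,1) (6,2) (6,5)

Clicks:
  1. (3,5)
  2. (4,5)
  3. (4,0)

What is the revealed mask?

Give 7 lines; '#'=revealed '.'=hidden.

Answer: ##.....
######.
#######
#######
#######
.......
.......

Derivation:
Click 1 (3,5) count=0: revealed 29 new [(0,0) (0,1) (1,0) (1,1) (1,2) (1,3) (1,4) (1,5) (2,0) (2,1) (2,2) (2,3) (2,4) (2,5) (2,6) (3,0) (3,1) (3,2) (3,3) (3,4) (3,5) (3,6) (4,0) (4,1) (4,2) (4,3) (4,4) (4,5) (4,6)] -> total=29
Click 2 (4,5) count=1: revealed 0 new [(none)] -> total=29
Click 3 (4,0) count=1: revealed 0 new [(none)] -> total=29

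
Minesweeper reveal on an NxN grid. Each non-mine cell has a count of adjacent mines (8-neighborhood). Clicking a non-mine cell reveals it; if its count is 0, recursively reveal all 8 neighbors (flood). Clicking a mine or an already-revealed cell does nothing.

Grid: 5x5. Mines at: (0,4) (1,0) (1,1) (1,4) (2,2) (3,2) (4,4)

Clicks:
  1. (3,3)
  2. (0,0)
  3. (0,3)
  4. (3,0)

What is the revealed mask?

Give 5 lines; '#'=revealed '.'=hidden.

Click 1 (3,3) count=3: revealed 1 new [(3,3)] -> total=1
Click 2 (0,0) count=2: revealed 1 new [(0,0)] -> total=2
Click 3 (0,3) count=2: revealed 1 new [(0,3)] -> total=3
Click 4 (3,0) count=0: revealed 6 new [(2,0) (2,1) (3,0) (3,1) (4,0) (4,1)] -> total=9

Answer: #..#.
.....
##...
##.#.
##...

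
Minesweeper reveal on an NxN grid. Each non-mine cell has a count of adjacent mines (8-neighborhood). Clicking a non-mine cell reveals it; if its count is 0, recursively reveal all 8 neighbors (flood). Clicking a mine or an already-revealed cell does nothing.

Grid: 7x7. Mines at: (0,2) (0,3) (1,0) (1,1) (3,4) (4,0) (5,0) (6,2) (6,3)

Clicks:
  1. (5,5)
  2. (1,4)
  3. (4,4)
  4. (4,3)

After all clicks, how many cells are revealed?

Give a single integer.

Answer: 21

Derivation:
Click 1 (5,5) count=0: revealed 20 new [(0,4) (0,5) (0,6) (1,4) (1,5) (1,6) (2,4) (2,5) (2,6) (3,5) (3,6) (4,4) (4,5) (4,6) (5,4) (5,5) (5,6) (6,4) (6,5) (6,6)] -> total=20
Click 2 (1,4) count=1: revealed 0 new [(none)] -> total=20
Click 3 (4,4) count=1: revealed 0 new [(none)] -> total=20
Click 4 (4,3) count=1: revealed 1 new [(4,3)] -> total=21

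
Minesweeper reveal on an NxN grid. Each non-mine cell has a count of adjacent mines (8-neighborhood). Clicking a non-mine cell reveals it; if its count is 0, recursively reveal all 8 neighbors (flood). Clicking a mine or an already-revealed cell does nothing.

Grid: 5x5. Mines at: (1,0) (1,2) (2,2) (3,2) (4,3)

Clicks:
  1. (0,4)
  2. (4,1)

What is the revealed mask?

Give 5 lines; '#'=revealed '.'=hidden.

Click 1 (0,4) count=0: revealed 8 new [(0,3) (0,4) (1,3) (1,4) (2,3) (2,4) (3,3) (3,4)] -> total=8
Click 2 (4,1) count=1: revealed 1 new [(4,1)] -> total=9

Answer: ...##
...##
...##
...##
.#...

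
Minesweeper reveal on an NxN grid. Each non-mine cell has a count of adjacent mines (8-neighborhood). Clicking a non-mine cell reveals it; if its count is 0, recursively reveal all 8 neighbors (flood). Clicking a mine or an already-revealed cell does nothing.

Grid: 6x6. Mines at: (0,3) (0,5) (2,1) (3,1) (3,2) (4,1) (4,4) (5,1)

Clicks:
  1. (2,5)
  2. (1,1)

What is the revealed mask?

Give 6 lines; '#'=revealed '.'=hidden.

Answer: ......
.#.###
...###
...###
......
......

Derivation:
Click 1 (2,5) count=0: revealed 9 new [(1,3) (1,4) (1,5) (2,3) (2,4) (2,5) (3,3) (3,4) (3,5)] -> total=9
Click 2 (1,1) count=1: revealed 1 new [(1,1)] -> total=10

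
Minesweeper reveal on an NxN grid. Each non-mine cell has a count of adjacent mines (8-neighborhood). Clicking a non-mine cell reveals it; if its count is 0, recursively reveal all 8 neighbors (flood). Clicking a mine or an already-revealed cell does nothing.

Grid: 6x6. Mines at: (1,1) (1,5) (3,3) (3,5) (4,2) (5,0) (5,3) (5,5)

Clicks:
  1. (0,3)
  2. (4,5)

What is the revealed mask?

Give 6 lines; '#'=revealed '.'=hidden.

Answer: ..###.
..###.
..###.
......
.....#
......

Derivation:
Click 1 (0,3) count=0: revealed 9 new [(0,2) (0,3) (0,4) (1,2) (1,3) (1,4) (2,2) (2,3) (2,4)] -> total=9
Click 2 (4,5) count=2: revealed 1 new [(4,5)] -> total=10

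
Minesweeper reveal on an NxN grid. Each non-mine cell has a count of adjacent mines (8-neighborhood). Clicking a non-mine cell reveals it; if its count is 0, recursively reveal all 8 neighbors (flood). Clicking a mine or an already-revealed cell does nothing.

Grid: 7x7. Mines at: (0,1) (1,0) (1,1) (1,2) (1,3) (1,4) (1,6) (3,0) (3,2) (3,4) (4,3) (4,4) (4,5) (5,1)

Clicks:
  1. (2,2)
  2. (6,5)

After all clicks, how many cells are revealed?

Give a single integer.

Click 1 (2,2) count=4: revealed 1 new [(2,2)] -> total=1
Click 2 (6,5) count=0: revealed 10 new [(5,2) (5,3) (5,4) (5,5) (5,6) (6,2) (6,3) (6,4) (6,5) (6,6)] -> total=11

Answer: 11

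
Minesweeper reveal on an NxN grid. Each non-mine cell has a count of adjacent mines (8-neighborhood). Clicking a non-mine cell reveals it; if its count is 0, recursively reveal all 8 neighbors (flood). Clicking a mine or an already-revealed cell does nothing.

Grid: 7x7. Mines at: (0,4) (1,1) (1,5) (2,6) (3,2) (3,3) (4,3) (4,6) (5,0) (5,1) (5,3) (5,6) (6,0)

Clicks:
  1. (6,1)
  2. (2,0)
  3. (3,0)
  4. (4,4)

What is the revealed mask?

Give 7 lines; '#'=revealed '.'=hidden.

Answer: .......
.......
##.....
##.....
##..#..
.......
.#.....

Derivation:
Click 1 (6,1) count=3: revealed 1 new [(6,1)] -> total=1
Click 2 (2,0) count=1: revealed 1 new [(2,0)] -> total=2
Click 3 (3,0) count=0: revealed 5 new [(2,1) (3,0) (3,1) (4,0) (4,1)] -> total=7
Click 4 (4,4) count=3: revealed 1 new [(4,4)] -> total=8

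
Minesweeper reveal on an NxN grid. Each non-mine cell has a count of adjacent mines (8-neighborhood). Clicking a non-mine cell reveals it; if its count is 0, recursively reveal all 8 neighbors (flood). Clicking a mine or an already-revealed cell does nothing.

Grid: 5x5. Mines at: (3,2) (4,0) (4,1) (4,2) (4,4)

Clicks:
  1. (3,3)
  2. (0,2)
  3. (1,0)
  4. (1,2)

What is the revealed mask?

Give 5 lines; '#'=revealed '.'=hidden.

Answer: #####
#####
#####
##.##
.....

Derivation:
Click 1 (3,3) count=3: revealed 1 new [(3,3)] -> total=1
Click 2 (0,2) count=0: revealed 18 new [(0,0) (0,1) (0,2) (0,3) (0,4) (1,0) (1,1) (1,2) (1,3) (1,4) (2,0) (2,1) (2,2) (2,3) (2,4) (3,0) (3,1) (3,4)] -> total=19
Click 3 (1,0) count=0: revealed 0 new [(none)] -> total=19
Click 4 (1,2) count=0: revealed 0 new [(none)] -> total=19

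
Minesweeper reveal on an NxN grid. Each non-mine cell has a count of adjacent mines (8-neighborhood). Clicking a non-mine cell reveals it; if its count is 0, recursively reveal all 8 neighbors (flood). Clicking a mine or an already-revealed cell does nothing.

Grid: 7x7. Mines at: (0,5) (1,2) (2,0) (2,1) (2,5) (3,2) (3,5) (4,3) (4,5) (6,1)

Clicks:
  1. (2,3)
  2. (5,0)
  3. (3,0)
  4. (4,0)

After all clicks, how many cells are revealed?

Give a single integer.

Answer: 7

Derivation:
Click 1 (2,3) count=2: revealed 1 new [(2,3)] -> total=1
Click 2 (5,0) count=1: revealed 1 new [(5,0)] -> total=2
Click 3 (3,0) count=2: revealed 1 new [(3,0)] -> total=3
Click 4 (4,0) count=0: revealed 4 new [(3,1) (4,0) (4,1) (5,1)] -> total=7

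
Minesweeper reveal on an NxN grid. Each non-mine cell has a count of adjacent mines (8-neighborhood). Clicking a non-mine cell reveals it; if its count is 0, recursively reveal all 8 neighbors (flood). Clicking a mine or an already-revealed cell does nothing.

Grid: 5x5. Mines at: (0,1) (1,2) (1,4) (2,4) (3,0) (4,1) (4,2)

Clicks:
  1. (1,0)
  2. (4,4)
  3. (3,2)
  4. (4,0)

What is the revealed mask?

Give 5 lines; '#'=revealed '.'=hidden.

Answer: .....
#....
.....
..###
#..##

Derivation:
Click 1 (1,0) count=1: revealed 1 new [(1,0)] -> total=1
Click 2 (4,4) count=0: revealed 4 new [(3,3) (3,4) (4,3) (4,4)] -> total=5
Click 3 (3,2) count=2: revealed 1 new [(3,2)] -> total=6
Click 4 (4,0) count=2: revealed 1 new [(4,0)] -> total=7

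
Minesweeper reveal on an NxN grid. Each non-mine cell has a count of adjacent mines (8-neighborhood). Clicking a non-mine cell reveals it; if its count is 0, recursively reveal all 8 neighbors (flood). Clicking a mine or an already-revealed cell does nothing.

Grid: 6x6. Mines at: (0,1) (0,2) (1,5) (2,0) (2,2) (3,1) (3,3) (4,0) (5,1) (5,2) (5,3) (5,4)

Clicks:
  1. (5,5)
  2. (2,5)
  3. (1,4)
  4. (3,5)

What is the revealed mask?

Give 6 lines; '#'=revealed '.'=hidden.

Answer: ......
....#.
....##
....##
....##
.....#

Derivation:
Click 1 (5,5) count=1: revealed 1 new [(5,5)] -> total=1
Click 2 (2,5) count=1: revealed 1 new [(2,5)] -> total=2
Click 3 (1,4) count=1: revealed 1 new [(1,4)] -> total=3
Click 4 (3,5) count=0: revealed 5 new [(2,4) (3,4) (3,5) (4,4) (4,5)] -> total=8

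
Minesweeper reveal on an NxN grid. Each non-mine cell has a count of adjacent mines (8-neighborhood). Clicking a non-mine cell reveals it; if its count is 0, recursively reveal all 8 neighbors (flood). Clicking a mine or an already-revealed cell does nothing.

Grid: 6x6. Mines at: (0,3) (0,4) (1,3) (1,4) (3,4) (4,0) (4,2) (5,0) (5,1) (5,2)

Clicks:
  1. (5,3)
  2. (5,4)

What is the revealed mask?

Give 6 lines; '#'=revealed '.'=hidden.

Answer: ......
......
......
......
...###
...###

Derivation:
Click 1 (5,3) count=2: revealed 1 new [(5,3)] -> total=1
Click 2 (5,4) count=0: revealed 5 new [(4,3) (4,4) (4,5) (5,4) (5,5)] -> total=6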